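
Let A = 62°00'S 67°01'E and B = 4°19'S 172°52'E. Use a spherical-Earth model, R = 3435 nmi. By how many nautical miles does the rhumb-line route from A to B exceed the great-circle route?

361 nmi

Great circle: cos σ = sin φ₁ sin φ₂ + cos φ₁ cos φ₂ cos Δλ,  σ = 1.6322 rad → d_gc = 5606.7 nmi
Rhumb line: Δψ = +1.3136, q = Δφ/Δψ = 0.7664, d_rh = R√(Δφ²+q²Δλ²) = 5967.8 nmi
Excess = 5967.8 − 5606.7 = 361.1 ≈ 361 nmi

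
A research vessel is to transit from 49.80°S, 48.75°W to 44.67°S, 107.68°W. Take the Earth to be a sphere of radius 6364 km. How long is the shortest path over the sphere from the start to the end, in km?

4365 km

Haversine: a = sin²(Δφ/2)+cos φ₁ cos φ₂ sin²(Δλ/2) = 0.11307;  σ = 2·atan2(√a,√(1−a))
σ = 39.298° → d = Rσ = 6364·0.68588 = 4365 km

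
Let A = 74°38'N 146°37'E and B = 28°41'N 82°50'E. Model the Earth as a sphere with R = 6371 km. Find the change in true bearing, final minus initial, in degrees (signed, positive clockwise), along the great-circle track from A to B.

-55.9°

Initial bearing θ₁ = atan2(sin Δλ cos φ₂, cos φ₁ sin φ₂ − sin φ₁ cos φ₂ cos Δλ) = 252.61°
Final bearing θ₂ = (initial bearing from the destination back to the start) + 180° = 196.75°
Δθ = θ₂ − θ₁ = -55.9°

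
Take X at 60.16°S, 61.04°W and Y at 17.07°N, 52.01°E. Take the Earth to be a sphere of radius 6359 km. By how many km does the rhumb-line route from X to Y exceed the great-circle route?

Great circle: cos σ = sin φ₁ sin φ₂ + cos φ₁ cos φ₂ cos Δλ,  σ = 2.0274 rad → d_gc = 12891.9 km
Rhumb line: Δψ = +1.6250, q = Δφ/Δψ = 0.8295, d_rh = R√(Δφ²+q²Δλ²) = 13482.8 km
Excess = 13482.8 − 12891.9 = 590.9 ≈ 591 km

591 km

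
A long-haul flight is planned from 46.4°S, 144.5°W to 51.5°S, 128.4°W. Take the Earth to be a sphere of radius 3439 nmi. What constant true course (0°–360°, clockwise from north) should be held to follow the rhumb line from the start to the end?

115.8°

Meridional parts: M(φ₁)=-0.9164, M(φ₂)=-1.0521 → ΔM = -0.1357;  Δλ = +0.2810 rad
tan C = Δλ / ΔM = -2.0707 → C = 115.78°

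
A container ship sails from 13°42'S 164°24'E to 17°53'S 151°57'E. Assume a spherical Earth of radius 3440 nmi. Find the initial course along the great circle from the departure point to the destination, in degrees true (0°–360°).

249.1°

N = sin Δλ·cos φ₂ = -0.2052;  D = cos φ₁ sin φ₂ − sin φ₁ cos φ₂ cos Δλ = -0.0782
initial course = atan2(N, D) = 249.12°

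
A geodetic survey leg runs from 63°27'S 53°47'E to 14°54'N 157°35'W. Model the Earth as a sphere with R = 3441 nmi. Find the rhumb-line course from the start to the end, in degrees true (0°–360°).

Meridional parts: M(φ₁)=-1.4442, M(φ₂)=+0.2630 → ΔM = +1.7073;  Δλ = +2.5941 rad
tan C = Δλ / ΔM = +1.5195 → C = 56.65°

56.7°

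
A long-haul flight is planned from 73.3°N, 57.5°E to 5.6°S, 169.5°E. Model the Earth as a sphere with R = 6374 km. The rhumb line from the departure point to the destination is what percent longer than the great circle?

8.2%

Great circle: σ = 1.7728 rad → d_gc = Rσ = 11299.6 km
Rhumb: Δφ = -1.3771, Δλ = +1.9548, Δψ = -2.0167, q = Δφ/Δψ = 0.6828 → d_rh = R√(Δφ²+q²Δλ²) = 12223.9 km
Excess = (12223.9 − 11299.6) / 11299.6 = 924.3 / 11299.6 = 8.18% ≈ 8.2%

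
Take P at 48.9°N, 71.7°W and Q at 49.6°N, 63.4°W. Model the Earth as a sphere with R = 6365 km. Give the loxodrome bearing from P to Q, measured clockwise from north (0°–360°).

Meridional parts: M(φ₁)=+0.9812, M(φ₂)=+0.9999 → ΔM = +0.0187;  Δλ = +0.1449 rad
tan C = Δλ / ΔM = +7.7397 → C = 82.64°

82.6°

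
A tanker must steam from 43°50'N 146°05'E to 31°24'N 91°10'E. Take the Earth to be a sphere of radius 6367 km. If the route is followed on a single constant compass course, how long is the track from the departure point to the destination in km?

Δψ = ln[tan(π/4+φ₂/2)/tan(π/4+φ₁/2)] = -0.2751;  Δφ = -0.2170 rad,  Δλ = -0.9585 rad
q = Δφ/Δψ = 0.7887
d = R·√(Δφ² + q²Δλ²) = 6367·0.78648 = 5008 km

5008 km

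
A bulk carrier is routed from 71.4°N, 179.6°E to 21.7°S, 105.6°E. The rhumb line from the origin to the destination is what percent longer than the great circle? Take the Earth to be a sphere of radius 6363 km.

2.3%

Great circle: σ = 1.8429 rad → d_gc = Rσ = 11726.3 km
Rhumb: Δφ = -1.6249, Δλ = -1.2915, Δψ = -2.1975, q = Δφ/Δψ = 0.7394 → d_rh = R√(Δφ²+q²Δλ²) = 11992.8 km
Excess = (11992.8 − 11726.3) / 11726.3 = 266.5 / 11726.3 = 2.27% ≈ 2.3%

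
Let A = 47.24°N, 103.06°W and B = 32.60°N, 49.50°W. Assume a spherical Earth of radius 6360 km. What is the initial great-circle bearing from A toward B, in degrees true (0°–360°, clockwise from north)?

90.1°

θ = atan2( sin Δλ·cos φ₂ ,  cos φ₁ sin φ₂ − sin φ₁ cos φ₂ cos Δλ )
  = atan2(+0.6777, -0.0016) = 90.14°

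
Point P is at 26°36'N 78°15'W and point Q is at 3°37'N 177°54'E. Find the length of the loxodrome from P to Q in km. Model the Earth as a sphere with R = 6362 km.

Rhumb course C = atan2(Δλ, Δψ) with Δψ = ln[tan(π/4+φ₂/2)/tan(π/4+φ₁/2)] = -0.4187, Δλ = -1.8125 → C = 256.99°
d = R·|Δφ| / |cos C| = 6362·0.40113 / 0.22509 = 11338 km

11338 km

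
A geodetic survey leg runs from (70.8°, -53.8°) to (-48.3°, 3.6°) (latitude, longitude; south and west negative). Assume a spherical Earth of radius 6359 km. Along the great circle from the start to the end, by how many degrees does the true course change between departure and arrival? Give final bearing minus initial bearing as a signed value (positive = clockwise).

At departure: θ₁ = atan2(sin Δλ cos φ₂, cos φ₁ sin φ₂ − sin φ₁ cos φ₂ cos Δλ) = 136.18°
At arrival: θ₂ = atan2(sin Δλ cos φ₁, −cos φ₂ sin φ₁ + sin φ₂ cos φ₁ cos Δλ) = 159.98°
Δθ = θ₂ − θ₁ = +23.8°

+23.8°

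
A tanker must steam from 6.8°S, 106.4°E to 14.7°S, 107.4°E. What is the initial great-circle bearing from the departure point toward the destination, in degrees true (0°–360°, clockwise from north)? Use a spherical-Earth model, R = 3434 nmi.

θ = atan2( sin Δλ·cos φ₂ ,  cos φ₁ sin φ₂ − sin φ₁ cos φ₂ cos Δλ )
  = atan2(+0.0169, -0.1375) = 173.00°

173.0°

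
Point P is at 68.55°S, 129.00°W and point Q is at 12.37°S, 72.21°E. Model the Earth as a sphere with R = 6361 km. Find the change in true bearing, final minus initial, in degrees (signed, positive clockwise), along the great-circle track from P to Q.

+151.4°

At departure: θ₁ = atan2(sin Δλ cos φ₂, cos φ₁ sin φ₂ − sin φ₁ cos φ₂ cos Δλ) = 200.89°
At arrival: θ₂ = atan2(sin Δλ cos φ₁, −cos φ₂ sin φ₁ + sin φ₂ cos φ₁ cos Δλ) = 352.33°
Δθ = θ₂ − θ₁ = +151.4°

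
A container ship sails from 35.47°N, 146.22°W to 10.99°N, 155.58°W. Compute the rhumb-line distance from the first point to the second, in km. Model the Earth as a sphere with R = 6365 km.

2879 km

Rhumb course C = atan2(Δλ, Δψ) with Δψ = ln[tan(π/4+φ₂/2)/tan(π/4+φ₁/2)] = -0.4699, Δλ = -0.1634 → C = 199.17°
d = R·|Δφ| / |cos C| = 6365·0.42726 / 0.94454 = 2879 km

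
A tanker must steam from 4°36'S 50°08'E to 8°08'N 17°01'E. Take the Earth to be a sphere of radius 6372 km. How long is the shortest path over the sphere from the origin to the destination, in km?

Haversine: a = sin²(Δφ/2)+cos φ₁ cos φ₂ sin²(Δλ/2) = 0.09244;  σ = 2·atan2(√a,√(1−a))
σ = 35.401° → d = Rσ = 6372·0.61786 = 3937 km

3937 km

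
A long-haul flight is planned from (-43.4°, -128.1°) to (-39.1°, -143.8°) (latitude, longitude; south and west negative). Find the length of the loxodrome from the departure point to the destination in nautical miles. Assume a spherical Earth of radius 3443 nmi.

Δψ = ln[tan(π/4+φ₂/2)/tan(π/4+φ₁/2)] = +0.0999;  Δφ = +0.0750 rad,  Δλ = -0.2740 rad
q = Δφ/Δψ = 0.7514
d = R·√(Δφ² + q²Δλ²) = 3443·0.21915 = 755 nmi

755 nmi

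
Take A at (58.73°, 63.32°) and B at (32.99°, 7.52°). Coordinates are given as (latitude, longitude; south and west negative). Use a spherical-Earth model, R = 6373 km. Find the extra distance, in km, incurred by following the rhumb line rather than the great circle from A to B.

110 km

Great circle: cos σ = sin φ₁ sin φ₂ + cos φ₁ cos φ₂ cos Δλ,  σ = 0.7811 rad → d_gc = 4978.2 km
Rhumb line: Δψ = -0.6629, q = Δφ/Δψ = 0.6777, d_rh = R√(Δφ²+q²Δλ²) = 5088.0 km
Excess = 5088.0 − 4978.2 = 109.8 ≈ 110 km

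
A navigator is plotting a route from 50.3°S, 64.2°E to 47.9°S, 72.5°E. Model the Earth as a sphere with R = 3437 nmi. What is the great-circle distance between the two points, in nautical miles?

356 nmi

cos σ = sin φ₁ sin φ₂ + cos φ₁ cos φ₂ cos Δλ
      = sin(-50.30°)sin(-47.90°) + cos(-50.30°)cos(-47.90°)cos(8.30°) = 0.9946
σ = 5.936° → d = Rσ = 3437·0.10361 = 356 nmi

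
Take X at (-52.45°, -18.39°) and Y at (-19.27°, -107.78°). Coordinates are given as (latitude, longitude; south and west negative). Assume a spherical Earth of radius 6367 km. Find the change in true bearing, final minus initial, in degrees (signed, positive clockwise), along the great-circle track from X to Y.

At departure: θ₁ = atan2(sin Δλ cos φ₂, cos φ₁ sin φ₂ − sin φ₁ cos φ₂ cos Δλ) = 258.43°
At arrival: θ₂ = atan2(sin Δλ cos φ₁, −cos φ₂ sin φ₁ + sin φ₂ cos φ₁ cos Δλ) = 320.76°
Δθ = θ₂ − θ₁ = +62.3°

+62.3°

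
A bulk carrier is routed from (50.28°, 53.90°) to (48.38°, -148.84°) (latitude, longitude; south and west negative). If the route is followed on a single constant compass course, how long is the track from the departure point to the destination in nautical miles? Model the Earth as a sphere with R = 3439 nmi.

6151 nmi

Δψ = ln[tan(π/4+φ₂/2)/tan(π/4+φ₁/2)] = -0.0509;  Δφ = -0.0332 rad,  Δλ = +2.7447 rad
q = Δφ/Δψ = 0.6516
d = R·√(Δφ² + q²Δλ²) = 3439·1.78873 = 6151 nmi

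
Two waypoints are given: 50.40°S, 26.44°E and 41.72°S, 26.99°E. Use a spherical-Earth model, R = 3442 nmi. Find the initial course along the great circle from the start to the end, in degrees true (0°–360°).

2.7°

N = sin Δλ·cos φ₂ = +0.0072;  D = cos φ₁ sin φ₂ − sin φ₁ cos φ₂ cos Δλ = +0.1509
initial course = atan2(N, D) = 2.72°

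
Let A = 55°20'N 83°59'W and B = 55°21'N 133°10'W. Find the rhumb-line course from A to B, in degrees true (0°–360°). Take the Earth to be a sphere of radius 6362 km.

270.0°

Δψ = ln[tan(π/4+φ₂/2)/tan(π/4+φ₁/2)] = +0.0005
Δλ = -0.8584 rad (taken the short way round)
course = atan2(Δλ, Δψ) = 270.03°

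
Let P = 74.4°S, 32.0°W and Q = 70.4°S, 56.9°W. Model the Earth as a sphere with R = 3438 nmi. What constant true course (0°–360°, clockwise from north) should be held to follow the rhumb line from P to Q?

298.1°

Δψ = ln[tan(π/4+φ₂/2)/tan(π/4+φ₁/2)] = +0.2319
Δλ = -0.4346 rad (taken the short way round)
course = atan2(Δλ, Δψ) = 298.08°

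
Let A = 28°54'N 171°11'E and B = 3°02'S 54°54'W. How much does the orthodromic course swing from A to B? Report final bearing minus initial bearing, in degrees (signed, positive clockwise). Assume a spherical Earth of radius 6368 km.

Initial bearing θ₁ = atan2(sin Δλ cos φ₂, cos φ₁ sin φ₂ − sin φ₁ cos φ₂ cos Δλ) = 68.15°
Final bearing θ₂ = (initial bearing from the destination back to the start) + 180° = 125.54°
Δθ = θ₂ − θ₁ = +57.4°

+57.4°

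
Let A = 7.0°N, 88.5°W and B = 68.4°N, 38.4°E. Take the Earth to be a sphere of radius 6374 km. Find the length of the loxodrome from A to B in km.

Δψ = ln[tan(π/4+φ₂/2)/tan(π/4+φ₁/2)] = +1.5343;  Δφ = +1.0716 rad,  Δλ = +2.2148 rad
q = Δφ/Δψ = 0.6985
d = R·√(Δφ² + q²Δλ²) = 6374·1.88190 = 11995 km

11995 km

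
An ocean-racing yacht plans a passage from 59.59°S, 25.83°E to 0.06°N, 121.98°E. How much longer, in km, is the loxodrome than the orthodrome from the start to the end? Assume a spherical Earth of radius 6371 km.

452 km

Great circle: cos σ = sin φ₁ sin φ₂ + cos φ₁ cos φ₂ cos Δλ,  σ = 1.6260 rad → d_gc = 10359.0 km
Rhumb line: Δψ = +1.3038, q = Δφ/Δψ = 0.7985, d_rh = R√(Δφ²+q²Δλ²) = 10811.0 km
Excess = 10811.0 − 10359.0 = 452.0 ≈ 452 km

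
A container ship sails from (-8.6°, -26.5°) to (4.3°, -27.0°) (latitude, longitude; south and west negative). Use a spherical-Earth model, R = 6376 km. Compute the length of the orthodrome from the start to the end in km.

1437 km

cos σ = sin φ₁ sin φ₂ + cos φ₁ cos φ₂ cos Δλ
      = sin(-8.60°)sin(4.30°) + cos(-8.60°)cos(4.30°)cos(-0.50°) = 0.9747
σ = 12.910° → d = Rσ = 6376·0.22532 = 1437 km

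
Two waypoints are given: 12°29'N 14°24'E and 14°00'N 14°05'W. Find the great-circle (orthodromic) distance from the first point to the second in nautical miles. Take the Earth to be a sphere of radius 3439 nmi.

Haversine: a = sin²(Δφ/2)+cos φ₁ cos φ₂ sin²(Δλ/2) = 0.05751;  σ = 2·atan2(√a,√(1−a))
σ = 27.751° → d = Rσ = 3439·0.48435 = 1666 nmi

1666 nmi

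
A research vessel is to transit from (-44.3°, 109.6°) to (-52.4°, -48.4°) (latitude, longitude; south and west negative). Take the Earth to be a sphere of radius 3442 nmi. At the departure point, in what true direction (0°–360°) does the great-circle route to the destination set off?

θ = atan2( sin Δλ·cos φ₂ ,  cos φ₁ sin φ₂ − sin φ₁ cos φ₂ cos Δλ )
  = atan2(-0.2286, -0.9621) = 193.36°

193.4°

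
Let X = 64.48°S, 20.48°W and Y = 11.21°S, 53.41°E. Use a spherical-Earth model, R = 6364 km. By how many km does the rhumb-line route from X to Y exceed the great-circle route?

Great circle: cos σ = sin φ₁ sin φ₂ + cos φ₁ cos φ₂ cos Δλ,  σ = 1.2737 rad → d_gc = 8106.1 km
Rhumb line: Δψ = +1.2883, q = Δφ/Δψ = 0.7217, d_rh = R√(Δφ²+q²Δλ²) = 8372.1 km
Excess = 8372.1 − 8106.1 = 266.0 ≈ 266 km

266 km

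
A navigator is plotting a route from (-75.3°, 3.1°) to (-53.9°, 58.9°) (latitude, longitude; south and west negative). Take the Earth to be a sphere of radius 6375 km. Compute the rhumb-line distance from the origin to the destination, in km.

3454 km

Δψ = ln[tan(π/4+φ₂/2)/tan(π/4+φ₁/2)] = +0.9268;  Δφ = +0.3735 rad,  Δλ = +0.9739 rad
q = Δφ/Δψ = 0.4030
d = R·√(Δφ² + q²Δλ²) = 6375·0.54179 = 3454 km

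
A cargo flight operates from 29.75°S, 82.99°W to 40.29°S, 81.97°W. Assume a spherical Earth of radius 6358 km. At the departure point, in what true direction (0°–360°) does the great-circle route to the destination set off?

175.8°

N = sin Δλ·cos φ₂ = +0.0136;  D = cos φ₁ sin φ₂ − sin φ₁ cos φ₂ cos Δλ = -0.1830
initial course = atan2(N, D) = 175.76°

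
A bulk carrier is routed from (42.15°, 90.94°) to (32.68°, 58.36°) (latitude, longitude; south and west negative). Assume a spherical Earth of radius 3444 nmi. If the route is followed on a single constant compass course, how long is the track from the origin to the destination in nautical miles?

1653 nmi

Rhumb course C = atan2(Δλ, Δψ) with Δψ = ln[tan(π/4+φ₂/2)/tan(π/4+φ₁/2)] = -0.2086, Δλ = -0.5686 → C = 249.85°
d = R·|Δφ| / |cos C| = 3444·0.16528 / 0.34443 = 1653 nmi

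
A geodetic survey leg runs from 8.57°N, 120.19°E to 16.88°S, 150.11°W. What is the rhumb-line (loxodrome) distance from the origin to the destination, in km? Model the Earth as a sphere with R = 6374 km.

10268 km

Δψ = ln[tan(π/4+φ₂/2)/tan(π/4+φ₁/2)] = -0.4491;  Δφ = -0.4442 rad,  Δλ = +1.5656 rad
q = Δφ/Δψ = 0.9891
d = R·√(Δφ² + q²Δλ²) = 6374·1.61087 = 10268 km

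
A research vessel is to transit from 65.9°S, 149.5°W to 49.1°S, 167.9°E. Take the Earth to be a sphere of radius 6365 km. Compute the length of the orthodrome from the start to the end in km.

cos σ = sin φ₁ sin φ₂ + cos φ₁ cos φ₂ cos Δλ
      = sin(-65.90°)sin(-49.10°) + cos(-65.90°)cos(-49.10°)cos(-42.60°) = 0.8868
σ = 27.531° → d = Rσ = 6365·0.48050 = 3058 km

3058 km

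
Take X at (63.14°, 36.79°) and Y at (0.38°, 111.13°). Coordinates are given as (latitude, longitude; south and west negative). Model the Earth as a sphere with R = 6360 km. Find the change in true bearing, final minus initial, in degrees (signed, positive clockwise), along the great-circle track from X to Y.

At departure: θ₁ = atan2(sin Δλ cos φ₂, cos φ₁ sin φ₂ − sin φ₁ cos φ₂ cos Δλ) = 103.87°
At arrival: θ₂ = atan2(sin Δλ cos φ₁, −cos φ₂ sin φ₁ + sin φ₂ cos φ₁ cos Δλ) = 153.98°
Δθ = θ₂ − θ₁ = +50.1°

+50.1°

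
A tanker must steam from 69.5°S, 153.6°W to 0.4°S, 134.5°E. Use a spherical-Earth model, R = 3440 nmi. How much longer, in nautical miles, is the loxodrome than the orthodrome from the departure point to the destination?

Great circle: cos σ = sin φ₁ sin φ₂ + cos φ₁ cos φ₂ cos Δλ,  σ = 1.4552 rad → d_gc = 5005.9 nmi
Rhumb line: Δψ = +1.7032, q = Δφ/Δψ = 0.7081, d_rh = R√(Δφ²+q²Δλ²) = 5153.2 nmi
Excess = 5153.2 − 5005.9 = 147.3 ≈ 147 nmi

147 nmi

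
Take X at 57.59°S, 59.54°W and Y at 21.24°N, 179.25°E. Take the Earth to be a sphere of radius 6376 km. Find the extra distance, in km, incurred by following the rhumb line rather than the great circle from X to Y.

614 km

Great circle: cos σ = sin φ₁ sin φ₂ + cos φ₁ cos φ₂ cos Δλ,  σ = 2.1709 rad → d_gc = 13841.5 km
Rhumb line: Δψ = +1.6152, q = Δφ/Δψ = 0.8518, d_rh = R√(Δφ²+q²Δλ²) = 14455.5 km
Excess = 14455.5 − 13841.5 = 614.0 ≈ 614 km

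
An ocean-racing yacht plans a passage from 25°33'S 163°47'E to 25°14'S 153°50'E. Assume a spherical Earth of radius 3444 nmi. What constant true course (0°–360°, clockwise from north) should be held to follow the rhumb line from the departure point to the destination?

Δψ = ln[tan(π/4+φ₂/2)/tan(π/4+φ₁/2)] = +0.0061
Δλ = -0.1737 rad (taken the short way round)
course = atan2(Δλ, Δψ) = 272.02°

272.0°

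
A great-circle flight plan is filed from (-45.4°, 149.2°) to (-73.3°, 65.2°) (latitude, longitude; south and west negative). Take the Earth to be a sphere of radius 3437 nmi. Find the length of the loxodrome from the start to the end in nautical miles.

2916 nmi

Δψ = ln[tan(π/4+φ₂/2)/tan(π/4+φ₁/2)] = -1.0276;  Δφ = -0.4869 rad,  Δλ = -1.4661 rad
q = Δφ/Δψ = 0.4739
d = R·√(Δφ² + q²Δλ²) = 3437·0.84841 = 2916 nmi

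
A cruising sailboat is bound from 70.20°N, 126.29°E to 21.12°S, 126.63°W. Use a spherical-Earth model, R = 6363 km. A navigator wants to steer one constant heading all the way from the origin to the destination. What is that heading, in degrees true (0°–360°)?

Δψ = ln[tan(π/4+φ₂/2)/tan(π/4+φ₁/2)] = -2.1229
Δλ = +1.8689 rad (taken the short way round)
course = atan2(Δλ, Δψ) = 138.64°

138.6°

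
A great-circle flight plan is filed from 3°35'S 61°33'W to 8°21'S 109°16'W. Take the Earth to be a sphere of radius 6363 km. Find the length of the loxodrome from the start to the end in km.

Rhumb course C = atan2(Δλ, Δψ) with Δψ = ln[tan(π/4+φ₂/2)/tan(π/4+φ₁/2)] = -0.0837, Δλ = -0.8328 → C = 264.26°
d = R·|Δφ| / |cos C| = 6363·0.08319 / 0.09997 = 5295 km

5295 km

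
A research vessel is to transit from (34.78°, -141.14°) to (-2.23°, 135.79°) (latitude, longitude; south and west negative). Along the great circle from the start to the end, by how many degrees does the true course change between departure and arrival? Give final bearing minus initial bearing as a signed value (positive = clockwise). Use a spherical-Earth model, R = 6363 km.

-29.3°

Initial bearing θ₁ = atan2(sin Δλ cos φ₂, cos φ₁ sin φ₂ − sin φ₁ cos φ₂ cos Δλ) = 264.20°
Final bearing θ₂ = (initial bearing from the destination back to the start) + 180° = 234.86°
Δθ = θ₂ − θ₁ = -29.3°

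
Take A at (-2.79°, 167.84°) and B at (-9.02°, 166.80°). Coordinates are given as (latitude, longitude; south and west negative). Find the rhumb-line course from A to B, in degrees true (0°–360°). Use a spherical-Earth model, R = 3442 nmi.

Meridional parts: M(φ₁)=-0.0487, M(φ₂)=-0.1581 → ΔM = -0.1094;  Δλ = -0.0182 rad
tan C = Δλ / ΔM = +0.1660 → C = 189.42°

189.4°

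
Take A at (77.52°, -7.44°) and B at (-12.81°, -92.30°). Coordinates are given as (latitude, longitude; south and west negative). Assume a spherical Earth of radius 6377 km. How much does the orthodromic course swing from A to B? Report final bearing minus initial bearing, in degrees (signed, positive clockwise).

Initial bearing θ₁ = atan2(sin Δλ cos φ₂, cos φ₁ sin φ₂ − sin φ₁ cos φ₂ cos Δλ) = 262.19°
Final bearing θ₂ = (initial bearing from the destination back to the start) + 180° = 192.68°
Δθ = θ₂ − θ₁ = -69.5°

-69.5°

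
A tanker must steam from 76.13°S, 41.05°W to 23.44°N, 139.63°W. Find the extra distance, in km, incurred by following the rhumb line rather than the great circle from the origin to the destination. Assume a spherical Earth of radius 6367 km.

Great circle: cos σ = sin φ₁ sin φ₂ + cos φ₁ cos φ₂ cos Δλ,  σ = 2.0031 rad → d_gc = 12754.0 km
Rhumb line: Δψ = +2.5278, q = Δφ/Δψ = 0.6875, d_rh = R√(Δφ²+q²Δλ²) = 13384.6 km
Excess = 13384.6 − 12754.0 = 630.6 ≈ 631 km

631 km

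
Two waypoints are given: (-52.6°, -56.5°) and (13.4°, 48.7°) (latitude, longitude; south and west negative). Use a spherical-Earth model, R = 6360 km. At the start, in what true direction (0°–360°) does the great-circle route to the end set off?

93.8°

N = sin Δλ·cos φ₂ = +0.9387;  D = cos φ₁ sin φ₂ − sin φ₁ cos φ₂ cos Δλ = -0.0619
initial course = atan2(N, D) = 93.77°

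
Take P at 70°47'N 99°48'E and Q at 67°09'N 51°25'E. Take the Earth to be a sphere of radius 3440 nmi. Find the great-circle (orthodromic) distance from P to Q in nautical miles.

1035 nmi

Haversine: a = sin²(Δφ/2)+cos φ₁ cos φ₂ sin²(Δλ/2) = 0.02247;  σ = 2·atan2(√a,√(1−a))
σ = 17.242° → d = Rσ = 3440·0.30092 = 1035 nmi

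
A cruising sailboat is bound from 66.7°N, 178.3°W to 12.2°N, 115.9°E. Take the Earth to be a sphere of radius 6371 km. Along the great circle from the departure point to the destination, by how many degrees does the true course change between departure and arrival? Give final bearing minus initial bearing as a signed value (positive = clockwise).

At departure: θ₁ = atan2(sin Δλ cos φ₂, cos φ₁ sin φ₂ − sin φ₁ cos φ₂ cos Δλ) = 252.31°
At arrival: θ₂ = atan2(sin Δλ cos φ₁, −cos φ₂ sin φ₁ + sin φ₂ cos φ₁ cos Δλ) = 202.68°
Δθ = θ₂ − θ₁ = -49.6°

-49.6°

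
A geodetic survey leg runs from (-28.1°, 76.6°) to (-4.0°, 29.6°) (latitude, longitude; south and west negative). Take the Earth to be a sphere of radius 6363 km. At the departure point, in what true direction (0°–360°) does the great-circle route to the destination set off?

289.5°

N = sin Δλ·cos φ₂ = -0.7296;  D = cos φ₁ sin φ₂ − sin φ₁ cos φ₂ cos Δλ = +0.2589
initial course = atan2(N, D) = 289.54°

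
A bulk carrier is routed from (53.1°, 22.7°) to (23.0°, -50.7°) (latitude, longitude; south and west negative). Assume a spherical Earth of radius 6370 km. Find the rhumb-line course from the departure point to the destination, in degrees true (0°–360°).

Meridional parts: M(φ₁)=+1.0977, M(φ₂)=+0.4127 → ΔM = -0.6851;  Δλ = -1.2811 rad
tan C = Δλ / ΔM = +1.8700 → C = 241.86°

241.9°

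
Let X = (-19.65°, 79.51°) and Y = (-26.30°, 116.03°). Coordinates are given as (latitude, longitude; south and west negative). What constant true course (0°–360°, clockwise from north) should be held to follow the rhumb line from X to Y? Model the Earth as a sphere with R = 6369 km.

Δψ = ln[tan(π/4+φ₂/2)/tan(π/4+φ₁/2)] = -0.1262
Δλ = +0.6374 rad (taken the short way round)
course = atan2(Δλ, Δψ) = 101.20°

101.2°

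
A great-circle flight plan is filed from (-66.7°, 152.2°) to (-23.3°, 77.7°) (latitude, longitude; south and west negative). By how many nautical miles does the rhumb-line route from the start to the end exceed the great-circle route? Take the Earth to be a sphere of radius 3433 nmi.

Great circle: cos σ = sin φ₁ sin φ₂ + cos φ₁ cos φ₂ cos Δλ,  σ = 1.0924 rad → d_gc = 3750.1 nmi
Rhumb line: Δψ = +1.1606, q = Δφ/Δψ = 0.6526, d_rh = R√(Δφ²+q²Δλ²) = 3905.0 nmi
Excess = 3905.0 − 3750.1 = 154.9 ≈ 155 nmi

155 nmi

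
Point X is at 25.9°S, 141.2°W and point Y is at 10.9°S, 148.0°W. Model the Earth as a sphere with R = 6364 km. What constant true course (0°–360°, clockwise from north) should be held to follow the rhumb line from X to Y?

336.8°

Meridional parts: M(φ₁)=-0.4683, M(φ₂)=-0.1914 → ΔM = +0.2769;  Δλ = -0.1187 rad
tan C = Δλ / ΔM = -0.4287 → C = 336.80°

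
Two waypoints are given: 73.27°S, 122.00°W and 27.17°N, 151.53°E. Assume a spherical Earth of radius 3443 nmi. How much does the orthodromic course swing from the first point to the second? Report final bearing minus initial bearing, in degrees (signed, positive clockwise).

Initial bearing θ₁ = atan2(sin Δλ cos φ₂, cos φ₁ sin φ₂ − sin φ₁ cos φ₂ cos Δλ) = 281.70°
Final bearing θ₂ = (initial bearing from the destination back to the start) + 180° = 341.53°
Δθ = θ₂ − θ₁ = +59.8°

+59.8°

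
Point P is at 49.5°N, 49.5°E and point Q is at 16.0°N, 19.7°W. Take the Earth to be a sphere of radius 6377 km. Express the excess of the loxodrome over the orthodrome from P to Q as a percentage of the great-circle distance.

2.1%

Great circle: σ = 1.1249 rad → d_gc = Rσ = 7173.4 km
Rhumb: Δφ = -0.5847, Δλ = -1.2078, Δψ = -0.7142, q = Δφ/Δψ = 0.8186 → d_rh = R√(Δφ²+q²Δλ²) = 7325.0 km
Excess = (7325.0 − 7173.4) / 7173.4 = 151.6 / 7173.4 = 2.11% ≈ 2.1%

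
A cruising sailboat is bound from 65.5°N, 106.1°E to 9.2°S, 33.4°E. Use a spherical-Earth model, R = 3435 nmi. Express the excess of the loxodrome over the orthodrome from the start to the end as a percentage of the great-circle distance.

Great circle: σ = 1.5946 rad → d_gc = Rσ = 5477.3 nmi
Rhumb: Δφ = -1.3038, Δλ = -1.2689, Δψ = -1.6886, q = Δφ/Δψ = 0.7721 → d_rh = R√(Δφ²+q²Δλ²) = 5601.9 nmi
Excess = (5601.9 − 5477.3) / 5477.3 = 124.6 / 5477.3 = 2.27% ≈ 2.3%

2.3%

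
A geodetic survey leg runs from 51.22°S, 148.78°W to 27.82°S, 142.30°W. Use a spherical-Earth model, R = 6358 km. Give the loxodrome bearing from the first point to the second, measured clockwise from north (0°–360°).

Δψ = ln[tan(π/4+φ₂/2)/tan(π/4+φ₁/2)] = +0.5384
Δλ = +0.1131 rad (taken the short way round)
course = atan2(Δλ, Δψ) = 11.86°

11.9°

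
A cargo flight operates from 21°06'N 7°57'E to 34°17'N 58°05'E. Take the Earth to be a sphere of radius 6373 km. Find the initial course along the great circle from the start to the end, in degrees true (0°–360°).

62.2°

θ = atan2( sin Δλ·cos φ₂ ,  cos φ₁ sin φ₂ − sin φ₁ cos φ₂ cos Δλ )
  = atan2(+0.6342, +0.3349) = 62.17°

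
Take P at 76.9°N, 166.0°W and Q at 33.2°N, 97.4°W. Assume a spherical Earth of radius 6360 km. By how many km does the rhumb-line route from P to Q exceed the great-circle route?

Great circle: cos σ = sin φ₁ sin φ₂ + cos φ₁ cos φ₂ cos Δλ,  σ = 0.9241 rad → d_gc = 5877.6 km
Rhumb line: Δψ = -1.5495, q = Δφ/Δψ = 0.4922, d_rh = R√(Δφ²+q²Δλ²) = 6130.2 km
Excess = 6130.2 − 5877.6 = 252.6 ≈ 253 km

253 km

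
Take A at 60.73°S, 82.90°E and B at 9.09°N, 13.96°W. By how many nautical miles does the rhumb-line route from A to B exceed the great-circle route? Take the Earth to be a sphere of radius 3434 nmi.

230 nmi

Great circle: cos σ = sin φ₁ sin φ₂ + cos φ₁ cos φ₂ cos Δλ,  σ = 1.7675 rad → d_gc = 6069.75 nmi
Rhumb line: Δψ = +1.5020, q = Δφ/Δψ = 0.8113, d_rh = R√(Δφ²+q²Δλ²) = 6300.22 nmi
Excess = 6300.22 − 6069.75 = 230.47 ≈ 230 nmi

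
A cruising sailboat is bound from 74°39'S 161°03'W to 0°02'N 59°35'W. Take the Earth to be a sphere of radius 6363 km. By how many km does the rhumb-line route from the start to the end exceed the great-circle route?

733 km

Great circle: cos σ = sin φ₁ sin φ₂ + cos φ₁ cos φ₂ cos Δλ,  σ = 1.6240 rad → d_gc = 10333.6 km
Rhumb line: Δψ = +2.0048, q = Δφ/Δψ = 0.6502, d_rh = R√(Δφ²+q²Δλ²) = 11066.4 km
Excess = 11066.4 − 10333.6 = 732.8 ≈ 733 km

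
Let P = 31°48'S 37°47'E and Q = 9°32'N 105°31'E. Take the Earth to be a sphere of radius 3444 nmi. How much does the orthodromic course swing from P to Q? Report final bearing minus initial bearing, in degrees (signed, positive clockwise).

-15.8°

Initial bearing θ₁ = atan2(sin Δλ cos φ₂, cos φ₁ sin φ₂ − sin φ₁ cos φ₂ cos Δλ) = 69.70°
Final bearing θ₂ = (initial bearing from the destination back to the start) + 180° = 53.92°
Δθ = θ₂ − θ₁ = -15.8°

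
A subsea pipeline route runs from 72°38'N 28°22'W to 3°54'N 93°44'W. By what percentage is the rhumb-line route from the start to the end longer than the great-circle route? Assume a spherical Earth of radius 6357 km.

2.7%

Great circle: σ = 1.3806 rad → d_gc = Rσ = 8776.6 km
Rhumb: Δφ = -1.1996, Δλ = -1.1409, Δψ = -1.8110, q = Δφ/Δψ = 0.6624 → d_rh = R√(Δφ²+q²Δλ²) = 9013.1 km
Excess = (9013.1 − 8776.6) / 8776.6 = 236.5 / 8776.6 = 2.69% ≈ 2.7%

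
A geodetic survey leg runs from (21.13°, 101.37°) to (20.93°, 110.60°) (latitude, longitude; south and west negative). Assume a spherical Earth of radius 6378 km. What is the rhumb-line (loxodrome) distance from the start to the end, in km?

959 km

Δψ = ln[tan(π/4+φ₂/2)/tan(π/4+φ₁/2)] = -0.0037;  Δφ = -0.0035 rad,  Δλ = +0.1611 rad
q = Δφ/Δψ = 0.9334
d = R·√(Δφ² + q²Δλ²) = 6378·0.15040 = 959 km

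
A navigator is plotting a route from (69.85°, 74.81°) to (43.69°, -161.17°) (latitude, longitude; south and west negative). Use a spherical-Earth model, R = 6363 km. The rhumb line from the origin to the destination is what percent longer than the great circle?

Great circle: σ = 1.0366 rad → d_gc = Rσ = 6596.1 km
Rhumb: Δφ = -0.4566, Δλ = +2.1646, Δψ = -0.8784, q = Δφ/Δψ = 0.5198 → d_rh = R√(Δφ²+q²Δλ²) = 7726.1 km
Excess = (7726.1 − 6596.1) / 6596.1 = 1130.0 / 6596.1 = 17.13% ≈ 17.1%

17.1%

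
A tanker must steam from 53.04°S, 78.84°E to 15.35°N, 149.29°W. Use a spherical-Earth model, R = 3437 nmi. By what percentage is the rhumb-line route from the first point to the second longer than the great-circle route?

Great circle: σ = 2.2124 rad → d_gc = Rσ = 7604.1 nmi
Rhumb: Δφ = +1.1936, Δλ = +2.3016, Δψ = +1.3672, q = Δφ/Δψ = 0.8731 → d_rh = R√(Δφ²+q²Δλ²) = 8033.0 nmi
Excess = (8033.0 − 7604.1) / 7604.1 = 428.9 / 7604.1 = 5.64% ≈ 5.6%

5.6%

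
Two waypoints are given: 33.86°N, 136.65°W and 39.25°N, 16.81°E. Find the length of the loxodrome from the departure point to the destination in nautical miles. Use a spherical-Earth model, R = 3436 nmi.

7394 nmi

Δψ = ln[tan(π/4+φ₂/2)/tan(π/4+φ₁/2)] = +0.1172;  Δφ = +0.0941 rad,  Δλ = +2.6784 rad
q = Δφ/Δψ = 0.8027
d = R·√(Δφ² + q²Δλ²) = 3436·2.15190 = 7394 nmi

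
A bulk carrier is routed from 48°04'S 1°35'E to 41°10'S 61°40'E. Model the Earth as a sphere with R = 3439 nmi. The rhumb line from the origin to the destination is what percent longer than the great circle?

Great circle: σ = 0.7368 rad → d_gc = Rσ = 2534.0 nmi
Rhumb: Δφ = +0.1204, Δλ = +1.0487, Δψ = +0.1695, q = Δφ/Δψ = 0.7106 → d_rh = R√(Δφ²+q²Δλ²) = 2595.7 nmi
Excess = (2595.7 − 2534.0) / 2534.0 = 61.7 / 2534.0 = 2.43% ≈ 2.4%

2.4%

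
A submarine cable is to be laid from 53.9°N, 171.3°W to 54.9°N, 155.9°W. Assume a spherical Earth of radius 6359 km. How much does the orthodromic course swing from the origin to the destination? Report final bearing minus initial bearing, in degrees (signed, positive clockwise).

+12.5°

At departure: θ₁ = atan2(sin Δλ cos φ₂, cos φ₁ sin φ₂ − sin φ₁ cos φ₂ cos Δλ) = 77.40°
At arrival: θ₂ = atan2(sin Δλ cos φ₁, −cos φ₂ sin φ₁ + sin φ₂ cos φ₁ cos Δλ) = 89.95°
Δθ = θ₂ − θ₁ = +12.5°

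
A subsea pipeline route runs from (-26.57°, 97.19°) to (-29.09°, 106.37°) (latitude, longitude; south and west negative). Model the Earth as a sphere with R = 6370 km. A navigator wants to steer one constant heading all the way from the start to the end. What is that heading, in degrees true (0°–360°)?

107.2°

Δψ = ln[tan(π/4+φ₂/2)/tan(π/4+φ₁/2)] = -0.0497
Δλ = +0.1602 rad (taken the short way round)
course = atan2(Δλ, Δψ) = 107.25°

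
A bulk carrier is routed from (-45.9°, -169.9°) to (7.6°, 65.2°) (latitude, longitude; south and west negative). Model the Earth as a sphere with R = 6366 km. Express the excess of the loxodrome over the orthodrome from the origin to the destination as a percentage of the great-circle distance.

4.4%

Great circle: σ = 2.0825 rad → d_gc = Rσ = 13257.0 km
Rhumb: Δφ = +0.9338, Δλ = -2.1799, Δψ = +1.0368, q = Δφ/Δψ = 0.9006 → d_rh = R√(Δφ²+q²Δλ²) = 13839.6 km
Excess = (13839.6 − 13257.0) / 13257.0 = 582.6 / 13257.0 = 4.39% ≈ 4.4%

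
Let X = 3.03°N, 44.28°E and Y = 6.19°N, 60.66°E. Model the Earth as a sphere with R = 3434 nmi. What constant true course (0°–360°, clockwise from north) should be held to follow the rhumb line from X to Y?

79.0°

Δψ = ln[tan(π/4+φ₂/2)/tan(π/4+φ₁/2)] = +0.0553
Δλ = +0.2859 rad (taken the short way round)
course = atan2(Δλ, Δψ) = 79.04°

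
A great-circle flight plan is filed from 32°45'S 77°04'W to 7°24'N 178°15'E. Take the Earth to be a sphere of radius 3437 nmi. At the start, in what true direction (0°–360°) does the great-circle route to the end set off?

268.3°

θ = atan2( sin Δλ·cos φ₂ ,  cos φ₁ sin φ₂ − sin φ₁ cos φ₂ cos Δλ )
  = atan2(-0.9593, -0.0277) = 268.35°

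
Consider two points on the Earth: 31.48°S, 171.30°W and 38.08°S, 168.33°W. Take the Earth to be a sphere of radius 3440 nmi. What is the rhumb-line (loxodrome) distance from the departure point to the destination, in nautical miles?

Δψ = ln[tan(π/4+φ₂/2)/tan(π/4+φ₁/2)] = -0.1404;  Δφ = -0.1152 rad,  Δλ = +0.0518 rad
q = Δφ/Δψ = 0.8205
d = R·√(Δφ² + q²Δλ²) = 3440·0.12279 = 422 nmi

422 nmi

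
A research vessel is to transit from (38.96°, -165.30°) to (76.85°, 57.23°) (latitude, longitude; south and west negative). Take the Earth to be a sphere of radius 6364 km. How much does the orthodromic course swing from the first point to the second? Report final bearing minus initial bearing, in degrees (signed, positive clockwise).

-133.0°

Initial bearing θ₁ = atan2(sin Δλ cos φ₂, cos φ₁ sin φ₂ − sin φ₁ cos φ₂ cos Δλ) = 349.89°
Final bearing θ₂ = (initial bearing from the destination back to the start) + 180° = 216.86°
Δθ = θ₂ − θ₁ = -133.0°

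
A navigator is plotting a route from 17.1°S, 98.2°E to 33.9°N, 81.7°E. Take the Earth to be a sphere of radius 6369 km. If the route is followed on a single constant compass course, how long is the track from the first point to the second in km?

5933 km

Rhumb course C = atan2(Δλ, Δψ) with Δψ = ln[tan(π/4+φ₂/2)/tan(π/4+φ₁/2)] = +0.9325, Δλ = -0.2880 → C = 342.84°
d = R·|Δφ| / |cos C| = 6369·0.89012 / 0.95548 = 5933 km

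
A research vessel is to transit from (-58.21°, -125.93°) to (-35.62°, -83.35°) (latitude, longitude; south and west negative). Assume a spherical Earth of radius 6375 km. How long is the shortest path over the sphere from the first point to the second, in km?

cos σ = sin φ₁ sin φ₂ + cos φ₁ cos φ₂ cos Δλ
      = sin(-58.21°)sin(-35.62°) + cos(-58.21°)cos(-35.62°)cos(42.58°) = 0.8104
σ = 35.868° → d = Rσ = 6375·0.62602 = 3991 km

3991 km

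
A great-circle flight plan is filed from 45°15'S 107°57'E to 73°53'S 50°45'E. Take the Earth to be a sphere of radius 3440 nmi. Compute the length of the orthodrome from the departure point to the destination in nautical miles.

Haversine: a = sin²(Δφ/2)+cos φ₁ cos φ₂ sin²(Δλ/2) = 0.10593;  σ = 2·atan2(√a,√(1−a))
σ = 37.988° → d = Rσ = 3440·0.66301 = 2281 nmi

2281 nmi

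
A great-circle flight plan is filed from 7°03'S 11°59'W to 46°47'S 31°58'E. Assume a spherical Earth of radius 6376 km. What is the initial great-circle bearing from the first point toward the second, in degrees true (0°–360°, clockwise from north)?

144.4°

N = sin Δλ·cos φ₂ = +0.4752;  D = cos φ₁ sin φ₂ − sin φ₁ cos φ₂ cos Δλ = -0.6628
initial course = atan2(N, D) = 144.36°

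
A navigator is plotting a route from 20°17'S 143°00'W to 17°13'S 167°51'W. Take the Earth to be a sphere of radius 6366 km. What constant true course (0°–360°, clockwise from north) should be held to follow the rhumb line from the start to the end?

Meridional parts: M(φ₁)=-0.3616, M(φ₂)=-0.3051 → ΔM = +0.0565;  Δλ = -0.4337 rad
tan C = Δλ / ΔM = -7.6721 → C = 277.43°

277.4°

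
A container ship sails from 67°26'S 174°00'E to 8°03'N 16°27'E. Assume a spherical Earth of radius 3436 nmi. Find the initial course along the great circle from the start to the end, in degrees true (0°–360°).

N = sin Δλ·cos φ₂ = -0.3781;  D = cos φ₁ sin φ₂ − sin φ₁ cos φ₂ cos Δλ = -0.7913
initial course = atan2(N, D) = 205.54°

205.5°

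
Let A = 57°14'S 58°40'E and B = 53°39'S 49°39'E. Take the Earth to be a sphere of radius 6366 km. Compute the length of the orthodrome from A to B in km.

693 km

cos σ = sin φ₁ sin φ₂ + cos φ₁ cos φ₂ cos Δλ
      = sin(-57.23°)sin(-53.65°) + cos(-57.23°)cos(-53.65°)cos(-9.02°) = 0.9941
σ = 6.237° → d = Rσ = 6366·0.10886 = 693 km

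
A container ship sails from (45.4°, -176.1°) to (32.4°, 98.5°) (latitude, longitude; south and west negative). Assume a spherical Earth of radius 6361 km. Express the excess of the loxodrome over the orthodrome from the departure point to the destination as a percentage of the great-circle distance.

4.3%

Great circle: σ = 1.1273 rad → d_gc = Rσ = 7171.0 km
Rhumb: Δφ = -0.2269, Δλ = -1.4905, Δψ = -0.2930, q = Δφ/Δψ = 0.7744 → d_rh = R√(Δφ²+q²Δλ²) = 7482.5 km
Excess = (7482.5 − 7171.0) / 7171.0 = 311.5 / 7171.0 = 4.34% ≈ 4.3%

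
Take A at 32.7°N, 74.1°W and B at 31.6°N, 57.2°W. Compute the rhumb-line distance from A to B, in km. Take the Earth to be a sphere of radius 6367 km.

Δψ = ln[tan(π/4+φ₂/2)/tan(π/4+φ₁/2)] = -0.0227;  Δφ = -0.0192 rad,  Δλ = +0.2950 rad
q = Δφ/Δψ = 0.8466
d = R·√(Δφ² + q²Δλ²) = 6367·0.25046 = 1595 km

1595 km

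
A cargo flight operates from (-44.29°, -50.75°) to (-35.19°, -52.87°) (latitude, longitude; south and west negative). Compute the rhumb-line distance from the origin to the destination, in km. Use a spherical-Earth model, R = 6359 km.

Rhumb course C = atan2(Δλ, Δψ) with Δψ = ln[tan(π/4+φ₂/2)/tan(π/4+φ₁/2)] = +0.2071, Δλ = -0.0370 → C = 349.87°
d = R·|Δφ| / |cos C| = 6359·0.15882 / 0.98441 = 1026 km

1026 km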